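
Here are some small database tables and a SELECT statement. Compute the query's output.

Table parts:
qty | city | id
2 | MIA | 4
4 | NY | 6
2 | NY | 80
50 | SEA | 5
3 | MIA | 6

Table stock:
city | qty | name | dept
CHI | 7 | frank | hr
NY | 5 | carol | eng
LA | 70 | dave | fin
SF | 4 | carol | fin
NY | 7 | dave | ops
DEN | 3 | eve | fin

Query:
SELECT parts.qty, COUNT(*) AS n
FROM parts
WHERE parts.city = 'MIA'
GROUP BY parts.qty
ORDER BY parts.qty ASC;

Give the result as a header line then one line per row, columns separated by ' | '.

After WHERE (2 rows):
parts.qty | parts.city | parts.id
2 | MIA | 4
3 | MIA | 6
After GROUP BY (2 rows):
parts.qty | n
2 | 1
3 | 1
After ORDER BY (2 rows):
parts.qty | n
2 | 1
3 | 1

== RESULT ==
parts.qty | n
2 | 1
3 | 1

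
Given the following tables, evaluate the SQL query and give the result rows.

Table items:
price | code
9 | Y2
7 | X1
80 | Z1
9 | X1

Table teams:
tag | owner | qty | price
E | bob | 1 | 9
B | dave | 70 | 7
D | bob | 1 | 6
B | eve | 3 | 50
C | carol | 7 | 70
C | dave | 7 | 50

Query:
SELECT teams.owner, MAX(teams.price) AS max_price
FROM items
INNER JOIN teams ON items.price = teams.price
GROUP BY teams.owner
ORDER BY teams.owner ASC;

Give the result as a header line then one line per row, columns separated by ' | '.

== RESULT ==
teams.owner | max_price
bob | 9
dave | 7

Derivation:
After JOIN teams (3 rows):
items.price | items.code | teams.tag | teams.owner | teams.qty | teams.price
9 | Y2 | E | bob | 1 | 9
7 | X1 | B | dave | 70 | 7
9 | X1 | E | bob | 1 | 9
After GROUP BY (2 rows):
teams.owner | max_price
bob | 9
dave | 7
After ORDER BY (2 rows):
teams.owner | max_price
bob | 9
dave | 7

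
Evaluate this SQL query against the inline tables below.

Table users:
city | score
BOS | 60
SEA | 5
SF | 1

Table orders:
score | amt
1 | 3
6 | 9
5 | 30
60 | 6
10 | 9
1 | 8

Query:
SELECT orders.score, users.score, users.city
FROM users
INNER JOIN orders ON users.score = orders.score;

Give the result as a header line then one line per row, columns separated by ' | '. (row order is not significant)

== RESULT ==
orders.score | users.score | users.city
60 | 60 | BOS
5 | 5 | SEA
1 | 1 | SF
1 | 1 | SF

Derivation:
After JOIN orders (4 rows):
users.city | users.score | orders.score | orders.amt
BOS | 60 | 60 | 6
SEA | 5 | 5 | 30
SF | 1 | 1 | 3
SF | 1 | 1 | 8
After SELECT (4 rows):
orders.score | users.score | users.city
60 | 60 | BOS
5 | 5 | SEA
1 | 1 | SF
1 | 1 | SF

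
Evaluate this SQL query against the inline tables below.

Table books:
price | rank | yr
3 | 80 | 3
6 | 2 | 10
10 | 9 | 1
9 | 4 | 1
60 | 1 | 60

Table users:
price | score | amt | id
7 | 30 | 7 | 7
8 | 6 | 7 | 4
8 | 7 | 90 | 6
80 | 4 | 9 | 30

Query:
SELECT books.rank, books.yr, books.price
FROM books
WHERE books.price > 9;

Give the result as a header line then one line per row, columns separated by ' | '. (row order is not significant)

After WHERE (2 rows):
books.price | books.rank | books.yr
10 | 9 | 1
60 | 1 | 60
After SELECT (2 rows):
books.rank | books.yr | books.price
9 | 1 | 10
1 | 60 | 60

== RESULT ==
books.rank | books.yr | books.price
9 | 1 | 10
1 | 60 | 60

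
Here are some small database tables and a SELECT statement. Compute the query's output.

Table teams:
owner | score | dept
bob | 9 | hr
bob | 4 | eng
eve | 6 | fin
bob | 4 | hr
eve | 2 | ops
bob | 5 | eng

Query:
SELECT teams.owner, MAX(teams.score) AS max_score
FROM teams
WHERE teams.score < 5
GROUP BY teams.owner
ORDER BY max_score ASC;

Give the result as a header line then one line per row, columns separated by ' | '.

After WHERE (3 rows):
teams.owner | teams.score | teams.dept
bob | 4 | eng
bob | 4 | hr
eve | 2 | ops
After GROUP BY (2 rows):
teams.owner | max_score
bob | 4
eve | 2
After ORDER BY (2 rows):
teams.owner | max_score
eve | 2
bob | 4

== RESULT ==
teams.owner | max_score
eve | 2
bob | 4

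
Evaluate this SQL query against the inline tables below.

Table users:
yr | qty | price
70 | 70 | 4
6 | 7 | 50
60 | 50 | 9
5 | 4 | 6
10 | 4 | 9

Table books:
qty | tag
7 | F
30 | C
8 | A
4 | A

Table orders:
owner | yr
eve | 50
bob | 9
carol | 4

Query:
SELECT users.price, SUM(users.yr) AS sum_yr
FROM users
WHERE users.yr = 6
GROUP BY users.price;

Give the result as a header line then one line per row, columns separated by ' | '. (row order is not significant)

After WHERE (1 rows):
users.yr | users.qty | users.price
6 | 7 | 50
After GROUP BY (1 rows):
users.price | sum_yr
50 | 6

== RESULT ==
users.price | sum_yr
50 | 6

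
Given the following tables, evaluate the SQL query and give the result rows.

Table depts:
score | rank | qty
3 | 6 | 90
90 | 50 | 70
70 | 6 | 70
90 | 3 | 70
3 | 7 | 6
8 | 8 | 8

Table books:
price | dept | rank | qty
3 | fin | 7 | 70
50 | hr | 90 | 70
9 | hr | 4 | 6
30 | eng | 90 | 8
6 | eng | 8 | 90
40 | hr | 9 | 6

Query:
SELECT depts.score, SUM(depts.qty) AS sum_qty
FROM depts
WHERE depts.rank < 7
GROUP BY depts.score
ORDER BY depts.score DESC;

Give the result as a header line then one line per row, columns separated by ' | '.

After WHERE (3 rows):
depts.score | depts.rank | depts.qty
3 | 6 | 90
70 | 6 | 70
90 | 3 | 70
After GROUP BY (3 rows):
depts.score | sum_qty
3 | 90
70 | 70
90 | 70
After ORDER BY (3 rows):
depts.score | sum_qty
90 | 70
70 | 70
3 | 90

== RESULT ==
depts.score | sum_qty
90 | 70
70 | 70
3 | 90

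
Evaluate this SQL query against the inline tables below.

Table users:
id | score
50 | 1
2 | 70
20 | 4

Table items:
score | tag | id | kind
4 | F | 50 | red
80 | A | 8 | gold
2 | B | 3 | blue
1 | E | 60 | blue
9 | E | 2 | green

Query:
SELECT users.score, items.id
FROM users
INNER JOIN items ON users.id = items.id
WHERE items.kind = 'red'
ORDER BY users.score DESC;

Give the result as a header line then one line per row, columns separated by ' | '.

== RESULT ==
users.score | items.id
1 | 50

Derivation:
After JOIN items (2 rows):
users.id | users.score | items.score | items.tag | items.id | items.kind
50 | 1 | 4 | F | 50 | red
2 | 70 | 9 | E | 2 | green
After WHERE (1 rows):
users.id | users.score | items.score | items.tag | items.id | items.kind
50 | 1 | 4 | F | 50 | red
After SELECT (1 rows):
users.score | items.id
1 | 50
After ORDER BY (1 rows):
users.score | items.id
1 | 50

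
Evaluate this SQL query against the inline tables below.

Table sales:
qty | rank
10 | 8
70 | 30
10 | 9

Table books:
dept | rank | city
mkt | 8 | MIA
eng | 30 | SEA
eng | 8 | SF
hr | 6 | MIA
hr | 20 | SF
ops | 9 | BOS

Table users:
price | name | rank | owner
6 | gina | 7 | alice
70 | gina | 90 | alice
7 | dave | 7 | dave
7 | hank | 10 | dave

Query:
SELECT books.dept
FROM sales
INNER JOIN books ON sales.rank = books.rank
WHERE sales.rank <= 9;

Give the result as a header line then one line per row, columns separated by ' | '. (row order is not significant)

== RESULT ==
books.dept
mkt
eng
ops

Derivation:
After JOIN books (4 rows):
sales.qty | sales.rank | books.dept | books.rank | books.city
10 | 8 | mkt | 8 | MIA
10 | 8 | eng | 8 | SF
70 | 30 | eng | 30 | SEA
10 | 9 | ops | 9 | BOS
After WHERE (3 rows):
sales.qty | sales.rank | books.dept | books.rank | books.city
10 | 8 | mkt | 8 | MIA
10 | 8 | eng | 8 | SF
10 | 9 | ops | 9 | BOS
After SELECT (3 rows):
books.dept
mkt
eng
ops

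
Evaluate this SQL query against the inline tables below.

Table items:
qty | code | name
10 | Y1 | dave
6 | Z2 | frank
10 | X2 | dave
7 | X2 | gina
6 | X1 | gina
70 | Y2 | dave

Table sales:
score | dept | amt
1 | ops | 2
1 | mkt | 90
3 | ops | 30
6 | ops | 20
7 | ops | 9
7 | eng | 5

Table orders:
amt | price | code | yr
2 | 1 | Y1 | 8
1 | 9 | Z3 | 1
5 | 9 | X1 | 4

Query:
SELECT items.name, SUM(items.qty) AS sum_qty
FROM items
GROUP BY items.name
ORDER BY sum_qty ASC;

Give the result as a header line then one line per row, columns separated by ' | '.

After GROUP BY (3 rows):
items.name | sum_qty
dave | 90
frank | 6
gina | 13
After ORDER BY (3 rows):
items.name | sum_qty
frank | 6
gina | 13
dave | 90

== RESULT ==
items.name | sum_qty
frank | 6
gina | 13
dave | 90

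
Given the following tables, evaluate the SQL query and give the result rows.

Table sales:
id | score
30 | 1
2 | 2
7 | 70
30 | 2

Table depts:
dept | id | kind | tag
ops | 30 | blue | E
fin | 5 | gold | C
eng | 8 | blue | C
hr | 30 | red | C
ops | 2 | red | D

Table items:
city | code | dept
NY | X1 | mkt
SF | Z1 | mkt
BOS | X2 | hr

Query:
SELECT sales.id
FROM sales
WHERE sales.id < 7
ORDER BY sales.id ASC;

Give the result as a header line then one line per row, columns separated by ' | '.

After WHERE (1 rows):
sales.id | sales.score
2 | 2
After SELECT (1 rows):
sales.id
2
After ORDER BY (1 rows):
sales.id
2

== RESULT ==
sales.id
2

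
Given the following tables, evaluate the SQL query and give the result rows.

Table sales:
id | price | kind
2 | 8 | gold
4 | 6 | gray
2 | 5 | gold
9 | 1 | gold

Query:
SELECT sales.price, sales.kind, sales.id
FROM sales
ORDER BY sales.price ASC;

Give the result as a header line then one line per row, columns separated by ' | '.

== RESULT ==
sales.price | sales.kind | sales.id
1 | gold | 9
5 | gold | 2
6 | gray | 4
8 | gold | 2

Derivation:
After SELECT (4 rows):
sales.price | sales.kind | sales.id
8 | gold | 2
6 | gray | 4
5 | gold | 2
1 | gold | 9
After ORDER BY (4 rows):
sales.price | sales.kind | sales.id
1 | gold | 9
5 | gold | 2
6 | gray | 4
8 | gold | 2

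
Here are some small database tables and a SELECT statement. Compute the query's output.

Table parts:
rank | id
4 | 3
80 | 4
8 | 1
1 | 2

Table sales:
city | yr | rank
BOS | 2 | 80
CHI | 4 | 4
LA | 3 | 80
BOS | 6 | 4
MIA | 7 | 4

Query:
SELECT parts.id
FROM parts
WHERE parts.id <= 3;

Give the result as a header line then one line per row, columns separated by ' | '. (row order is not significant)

After WHERE (3 rows):
parts.rank | parts.id
4 | 3
8 | 1
1 | 2
After SELECT (3 rows):
parts.id
3
1
2

== RESULT ==
parts.id
3
1
2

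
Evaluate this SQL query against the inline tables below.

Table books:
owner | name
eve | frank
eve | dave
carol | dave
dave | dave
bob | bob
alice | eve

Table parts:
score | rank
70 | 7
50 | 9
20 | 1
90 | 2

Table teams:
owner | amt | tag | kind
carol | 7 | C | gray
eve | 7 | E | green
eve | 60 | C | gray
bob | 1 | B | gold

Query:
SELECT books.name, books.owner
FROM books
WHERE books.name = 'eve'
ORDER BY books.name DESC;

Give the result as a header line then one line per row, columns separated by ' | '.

After WHERE (1 rows):
books.owner | books.name
alice | eve
After SELECT (1 rows):
books.name | books.owner
eve | alice
After ORDER BY (1 rows):
books.name | books.owner
eve | alice

== RESULT ==
books.name | books.owner
eve | alice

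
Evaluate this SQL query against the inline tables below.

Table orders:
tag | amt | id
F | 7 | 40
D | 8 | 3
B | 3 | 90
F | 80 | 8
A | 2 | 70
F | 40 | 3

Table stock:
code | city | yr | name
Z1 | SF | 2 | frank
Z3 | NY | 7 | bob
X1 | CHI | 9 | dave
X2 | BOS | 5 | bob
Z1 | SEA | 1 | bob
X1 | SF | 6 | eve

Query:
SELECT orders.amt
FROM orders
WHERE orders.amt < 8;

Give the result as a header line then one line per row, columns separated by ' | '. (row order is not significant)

== RESULT ==
orders.amt
7
3
2

Derivation:
After WHERE (3 rows):
orders.tag | orders.amt | orders.id
F | 7 | 40
B | 3 | 90
A | 2 | 70
After SELECT (3 rows):
orders.amt
7
3
2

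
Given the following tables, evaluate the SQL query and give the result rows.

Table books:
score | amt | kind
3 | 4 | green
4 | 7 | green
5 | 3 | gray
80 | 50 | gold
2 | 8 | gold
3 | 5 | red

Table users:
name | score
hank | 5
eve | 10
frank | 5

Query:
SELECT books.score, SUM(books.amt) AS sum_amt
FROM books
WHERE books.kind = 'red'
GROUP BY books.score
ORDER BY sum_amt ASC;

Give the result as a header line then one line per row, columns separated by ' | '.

After WHERE (1 rows):
books.score | books.amt | books.kind
3 | 5 | red
After GROUP BY (1 rows):
books.score | sum_amt
3 | 5
After ORDER BY (1 rows):
books.score | sum_amt
3 | 5

== RESULT ==
books.score | sum_amt
3 | 5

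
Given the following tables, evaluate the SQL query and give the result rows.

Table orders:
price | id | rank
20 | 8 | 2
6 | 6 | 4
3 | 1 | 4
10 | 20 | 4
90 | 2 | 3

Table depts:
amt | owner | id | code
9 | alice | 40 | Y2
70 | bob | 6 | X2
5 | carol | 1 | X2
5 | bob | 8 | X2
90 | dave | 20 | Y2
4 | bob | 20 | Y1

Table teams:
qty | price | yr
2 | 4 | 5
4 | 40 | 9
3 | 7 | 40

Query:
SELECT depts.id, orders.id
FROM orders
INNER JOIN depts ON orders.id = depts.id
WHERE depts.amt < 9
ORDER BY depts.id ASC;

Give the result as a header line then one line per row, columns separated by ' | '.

After JOIN depts (5 rows):
orders.price | orders.id | orders.rank | depts.amt | depts.owner | depts.id | depts.code
20 | 8 | 2 | 5 | bob | 8 | X2
6 | 6 | 4 | 70 | bob | 6 | X2
3 | 1 | 4 | 5 | carol | 1 | X2
10 | 20 | 4 | 90 | dave | 20 | Y2
10 | 20 | 4 | 4 | bob | 20 | Y1
After WHERE (3 rows):
orders.price | orders.id | orders.rank | depts.amt | depts.owner | depts.id | depts.code
20 | 8 | 2 | 5 | bob | 8 | X2
3 | 1 | 4 | 5 | carol | 1 | X2
10 | 20 | 4 | 4 | bob | 20 | Y1
After SELECT (3 rows):
depts.id | orders.id
8 | 8
1 | 1
20 | 20
After ORDER BY (3 rows):
depts.id | orders.id
1 | 1
8 | 8
20 | 20

== RESULT ==
depts.id | orders.id
1 | 1
8 | 8
20 | 20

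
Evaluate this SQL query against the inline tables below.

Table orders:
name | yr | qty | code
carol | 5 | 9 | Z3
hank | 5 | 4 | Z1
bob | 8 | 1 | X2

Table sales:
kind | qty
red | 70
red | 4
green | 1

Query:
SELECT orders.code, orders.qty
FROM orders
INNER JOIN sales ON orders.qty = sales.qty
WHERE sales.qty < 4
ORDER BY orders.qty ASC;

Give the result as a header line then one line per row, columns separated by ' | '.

== RESULT ==
orders.code | orders.qty
X2 | 1

Derivation:
After JOIN sales (2 rows):
orders.name | orders.yr | orders.qty | orders.code | sales.kind | sales.qty
hank | 5 | 4 | Z1 | red | 4
bob | 8 | 1 | X2 | green | 1
After WHERE (1 rows):
orders.name | orders.yr | orders.qty | orders.code | sales.kind | sales.qty
bob | 8 | 1 | X2 | green | 1
After SELECT (1 rows):
orders.code | orders.qty
X2 | 1
After ORDER BY (1 rows):
orders.code | orders.qty
X2 | 1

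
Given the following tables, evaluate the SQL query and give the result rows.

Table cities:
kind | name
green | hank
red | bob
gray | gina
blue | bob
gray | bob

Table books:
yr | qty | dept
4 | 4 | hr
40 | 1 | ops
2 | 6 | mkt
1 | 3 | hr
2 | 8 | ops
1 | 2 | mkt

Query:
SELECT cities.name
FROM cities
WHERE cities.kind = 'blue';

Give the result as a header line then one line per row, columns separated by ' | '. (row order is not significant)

== RESULT ==
cities.name
bob

Derivation:
After WHERE (1 rows):
cities.kind | cities.name
blue | bob
After SELECT (1 rows):
cities.name
bob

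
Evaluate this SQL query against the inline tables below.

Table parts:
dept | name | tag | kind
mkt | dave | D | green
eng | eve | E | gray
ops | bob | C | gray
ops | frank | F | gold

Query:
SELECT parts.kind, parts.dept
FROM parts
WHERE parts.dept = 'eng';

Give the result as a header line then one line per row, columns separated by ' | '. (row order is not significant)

== RESULT ==
parts.kind | parts.dept
gray | eng

Derivation:
After WHERE (1 rows):
parts.dept | parts.name | parts.tag | parts.kind
eng | eve | E | gray
After SELECT (1 rows):
parts.kind | parts.dept
gray | eng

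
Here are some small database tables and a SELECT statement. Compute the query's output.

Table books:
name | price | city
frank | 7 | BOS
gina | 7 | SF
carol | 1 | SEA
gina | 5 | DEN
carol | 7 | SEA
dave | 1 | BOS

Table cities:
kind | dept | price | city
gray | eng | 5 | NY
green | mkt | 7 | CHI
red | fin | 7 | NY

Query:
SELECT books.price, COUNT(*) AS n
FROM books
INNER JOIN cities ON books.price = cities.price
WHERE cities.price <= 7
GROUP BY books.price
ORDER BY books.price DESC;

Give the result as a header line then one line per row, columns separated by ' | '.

== RESULT ==
books.price | n
7 | 6
5 | 1

Derivation:
After JOIN cities (7 rows):
books.name | books.price | books.city | cities.kind | cities.dept | cities.price | cities.city
frank | 7 | BOS | green | mkt | 7 | CHI
frank | 7 | BOS | red | fin | 7 | NY
gina | 7 | SF | green | mkt | 7 | CHI
gina | 7 | SF | red | fin | 7 | NY
gina | 5 | DEN | gray | eng | 5 | NY
carol | 7 | SEA | green | mkt | 7 | CHI
carol | 7 | SEA | red | fin | 7 | NY
After WHERE (7 rows):
books.name | books.price | books.city | cities.kind | cities.dept | cities.price | cities.city
frank | 7 | BOS | green | mkt | 7 | CHI
frank | 7 | BOS | red | fin | 7 | NY
gina | 7 | SF | green | mkt | 7 | CHI
gina | 7 | SF | red | fin | 7 | NY
gina | 5 | DEN | gray | eng | 5 | NY
carol | 7 | SEA | green | mkt | 7 | CHI
carol | 7 | SEA | red | fin | 7 | NY
After GROUP BY (2 rows):
books.price | n
7 | 6
5 | 1
After ORDER BY (2 rows):
books.price | n
7 | 6
5 | 1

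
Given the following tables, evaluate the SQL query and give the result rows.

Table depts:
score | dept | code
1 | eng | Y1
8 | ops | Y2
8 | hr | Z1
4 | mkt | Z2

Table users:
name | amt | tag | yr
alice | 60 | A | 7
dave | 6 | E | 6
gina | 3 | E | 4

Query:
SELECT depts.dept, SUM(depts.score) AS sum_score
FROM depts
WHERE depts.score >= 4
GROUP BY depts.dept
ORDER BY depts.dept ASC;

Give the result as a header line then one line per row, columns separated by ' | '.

After WHERE (3 rows):
depts.score | depts.dept | depts.code
8 | ops | Y2
8 | hr | Z1
4 | mkt | Z2
After GROUP BY (3 rows):
depts.dept | sum_score
ops | 8
hr | 8
mkt | 4
After ORDER BY (3 rows):
depts.dept | sum_score
hr | 8
mkt | 4
ops | 8

== RESULT ==
depts.dept | sum_score
hr | 8
mkt | 4
ops | 8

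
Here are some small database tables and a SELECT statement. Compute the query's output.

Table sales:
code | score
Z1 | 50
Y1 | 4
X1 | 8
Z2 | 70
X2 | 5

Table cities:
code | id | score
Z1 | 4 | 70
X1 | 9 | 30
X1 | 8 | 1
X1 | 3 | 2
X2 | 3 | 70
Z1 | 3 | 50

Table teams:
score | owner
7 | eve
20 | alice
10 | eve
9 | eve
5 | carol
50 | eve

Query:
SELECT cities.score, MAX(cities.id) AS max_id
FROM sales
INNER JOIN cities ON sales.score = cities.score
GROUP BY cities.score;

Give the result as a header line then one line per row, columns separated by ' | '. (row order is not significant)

== RESULT ==
cities.score | max_id
50 | 3
70 | 4

Derivation:
After JOIN cities (3 rows):
sales.code | sales.score | cities.code | cities.id | cities.score
Z1 | 50 | Z1 | 3 | 50
Z2 | 70 | Z1 | 4 | 70
Z2 | 70 | X2 | 3 | 70
After GROUP BY (2 rows):
cities.score | max_id
50 | 3
70 | 4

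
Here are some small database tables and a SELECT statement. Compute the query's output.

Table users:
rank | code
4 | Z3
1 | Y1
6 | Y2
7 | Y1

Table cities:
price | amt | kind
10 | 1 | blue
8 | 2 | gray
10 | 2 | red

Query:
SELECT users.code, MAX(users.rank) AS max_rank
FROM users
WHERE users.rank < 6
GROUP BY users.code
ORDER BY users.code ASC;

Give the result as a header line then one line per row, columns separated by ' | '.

== RESULT ==
users.code | max_rank
Y1 | 1
Z3 | 4

Derivation:
After WHERE (2 rows):
users.rank | users.code
4 | Z3
1 | Y1
After GROUP BY (2 rows):
users.code | max_rank
Z3 | 4
Y1 | 1
After ORDER BY (2 rows):
users.code | max_rank
Y1 | 1
Z3 | 4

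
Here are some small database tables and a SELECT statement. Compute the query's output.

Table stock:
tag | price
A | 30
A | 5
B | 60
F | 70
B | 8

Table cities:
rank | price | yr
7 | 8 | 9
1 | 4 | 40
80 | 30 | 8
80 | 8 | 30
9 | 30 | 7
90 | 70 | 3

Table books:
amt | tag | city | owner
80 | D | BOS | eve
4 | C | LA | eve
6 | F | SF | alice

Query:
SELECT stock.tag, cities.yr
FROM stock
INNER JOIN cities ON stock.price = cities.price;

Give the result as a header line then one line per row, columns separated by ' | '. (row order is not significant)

After JOIN cities (5 rows):
stock.tag | stock.price | cities.rank | cities.price | cities.yr
A | 30 | 80 | 30 | 8
A | 30 | 9 | 30 | 7
F | 70 | 90 | 70 | 3
B | 8 | 7 | 8 | 9
B | 8 | 80 | 8 | 30
After SELECT (5 rows):
stock.tag | cities.yr
A | 8
A | 7
F | 3
B | 9
B | 30

== RESULT ==
stock.tag | cities.yr
A | 8
A | 7
F | 3
B | 9
B | 30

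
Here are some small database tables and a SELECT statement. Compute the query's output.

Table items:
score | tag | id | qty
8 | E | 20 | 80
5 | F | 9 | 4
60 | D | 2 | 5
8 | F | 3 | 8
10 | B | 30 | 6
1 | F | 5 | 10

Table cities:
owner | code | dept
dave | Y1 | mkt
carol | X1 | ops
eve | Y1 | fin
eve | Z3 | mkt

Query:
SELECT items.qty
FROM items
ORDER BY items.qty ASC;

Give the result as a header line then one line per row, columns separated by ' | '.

After SELECT (6 rows):
items.qty
80
4
5
8
6
10
After ORDER BY (6 rows):
items.qty
4
5
6
8
10
80

== RESULT ==
items.qty
4
5
6
8
10
80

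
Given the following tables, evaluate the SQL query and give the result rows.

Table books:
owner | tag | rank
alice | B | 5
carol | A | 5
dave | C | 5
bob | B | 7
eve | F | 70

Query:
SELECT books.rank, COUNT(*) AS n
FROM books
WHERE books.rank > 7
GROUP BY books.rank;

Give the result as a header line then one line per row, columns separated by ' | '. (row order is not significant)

== RESULT ==
books.rank | n
70 | 1

Derivation:
After WHERE (1 rows):
books.owner | books.tag | books.rank
eve | F | 70
After GROUP BY (1 rows):
books.rank | n
70 | 1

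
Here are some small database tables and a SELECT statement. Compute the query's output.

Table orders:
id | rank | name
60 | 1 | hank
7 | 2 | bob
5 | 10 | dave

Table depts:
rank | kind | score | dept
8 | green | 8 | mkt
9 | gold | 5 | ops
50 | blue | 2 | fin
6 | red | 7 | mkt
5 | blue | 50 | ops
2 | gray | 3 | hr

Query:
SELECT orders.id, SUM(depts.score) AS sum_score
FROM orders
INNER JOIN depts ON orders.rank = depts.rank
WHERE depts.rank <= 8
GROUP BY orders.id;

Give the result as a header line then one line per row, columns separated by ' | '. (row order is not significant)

After JOIN depts (1 rows):
orders.id | orders.rank | orders.name | depts.rank | depts.kind | depts.score | depts.dept
7 | 2 | bob | 2 | gray | 3 | hr
After WHERE (1 rows):
orders.id | orders.rank | orders.name | depts.rank | depts.kind | depts.score | depts.dept
7 | 2 | bob | 2 | gray | 3 | hr
After GROUP BY (1 rows):
orders.id | sum_score
7 | 3

== RESULT ==
orders.id | sum_score
7 | 3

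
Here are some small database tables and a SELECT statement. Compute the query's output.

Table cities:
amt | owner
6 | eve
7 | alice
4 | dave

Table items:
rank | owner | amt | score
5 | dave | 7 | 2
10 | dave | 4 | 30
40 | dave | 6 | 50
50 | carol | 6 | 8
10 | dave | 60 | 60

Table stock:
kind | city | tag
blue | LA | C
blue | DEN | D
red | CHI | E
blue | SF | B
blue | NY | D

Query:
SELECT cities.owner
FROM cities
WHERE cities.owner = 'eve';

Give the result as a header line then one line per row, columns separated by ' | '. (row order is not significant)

== RESULT ==
cities.owner
eve

Derivation:
After WHERE (1 rows):
cities.amt | cities.owner
6 | eve
After SELECT (1 rows):
cities.owner
eve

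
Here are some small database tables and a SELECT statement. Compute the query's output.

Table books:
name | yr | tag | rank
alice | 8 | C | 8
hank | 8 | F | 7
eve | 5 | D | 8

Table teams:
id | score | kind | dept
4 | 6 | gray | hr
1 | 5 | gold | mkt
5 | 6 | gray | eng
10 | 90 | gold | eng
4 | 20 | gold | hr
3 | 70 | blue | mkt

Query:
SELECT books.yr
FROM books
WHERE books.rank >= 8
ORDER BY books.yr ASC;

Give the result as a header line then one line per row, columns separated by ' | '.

After WHERE (2 rows):
books.name | books.yr | books.tag | books.rank
alice | 8 | C | 8
eve | 5 | D | 8
After SELECT (2 rows):
books.yr
8
5
After ORDER BY (2 rows):
books.yr
5
8

== RESULT ==
books.yr
5
8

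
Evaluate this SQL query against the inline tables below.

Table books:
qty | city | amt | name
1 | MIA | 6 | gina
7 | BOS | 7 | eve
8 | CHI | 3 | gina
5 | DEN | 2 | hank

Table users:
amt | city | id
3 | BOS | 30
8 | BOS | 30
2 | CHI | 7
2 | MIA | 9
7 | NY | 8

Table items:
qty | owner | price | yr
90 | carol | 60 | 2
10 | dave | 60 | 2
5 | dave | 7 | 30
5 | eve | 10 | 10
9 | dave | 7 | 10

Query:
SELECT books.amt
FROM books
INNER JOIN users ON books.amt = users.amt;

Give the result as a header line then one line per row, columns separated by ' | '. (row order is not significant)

After JOIN users (4 rows):
books.qty | books.city | books.amt | books.name | users.amt | users.city | users.id
7 | BOS | 7 | eve | 7 | NY | 8
8 | CHI | 3 | gina | 3 | BOS | 30
5 | DEN | 2 | hank | 2 | CHI | 7
5 | DEN | 2 | hank | 2 | MIA | 9
After SELECT (4 rows):
books.amt
7
3
2
2

== RESULT ==
books.amt
7
3
2
2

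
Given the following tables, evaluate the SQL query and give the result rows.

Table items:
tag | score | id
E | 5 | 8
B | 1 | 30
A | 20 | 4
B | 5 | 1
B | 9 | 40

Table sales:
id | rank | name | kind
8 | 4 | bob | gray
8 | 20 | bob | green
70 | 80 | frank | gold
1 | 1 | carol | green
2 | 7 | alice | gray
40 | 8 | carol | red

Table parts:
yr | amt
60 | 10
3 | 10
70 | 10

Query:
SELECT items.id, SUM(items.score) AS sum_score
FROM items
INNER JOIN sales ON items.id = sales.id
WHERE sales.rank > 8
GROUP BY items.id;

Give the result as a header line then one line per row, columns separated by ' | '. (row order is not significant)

After JOIN sales (4 rows):
items.tag | items.score | items.id | sales.id | sales.rank | sales.name | sales.kind
E | 5 | 8 | 8 | 4 | bob | gray
E | 5 | 8 | 8 | 20 | bob | green
B | 5 | 1 | 1 | 1 | carol | green
B | 9 | 40 | 40 | 8 | carol | red
After WHERE (1 rows):
items.tag | items.score | items.id | sales.id | sales.rank | sales.name | sales.kind
E | 5 | 8 | 8 | 20 | bob | green
After GROUP BY (1 rows):
items.id | sum_score
8 | 5

== RESULT ==
items.id | sum_score
8 | 5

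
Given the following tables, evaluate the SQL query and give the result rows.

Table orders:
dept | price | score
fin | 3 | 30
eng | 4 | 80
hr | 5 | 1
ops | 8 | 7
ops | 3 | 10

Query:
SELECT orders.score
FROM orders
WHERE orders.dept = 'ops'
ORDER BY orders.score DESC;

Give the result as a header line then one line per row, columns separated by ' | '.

== RESULT ==
orders.score
10
7

Derivation:
After WHERE (2 rows):
orders.dept | orders.price | orders.score
ops | 8 | 7
ops | 3 | 10
After SELECT (2 rows):
orders.score
7
10
After ORDER BY (2 rows):
orders.score
10
7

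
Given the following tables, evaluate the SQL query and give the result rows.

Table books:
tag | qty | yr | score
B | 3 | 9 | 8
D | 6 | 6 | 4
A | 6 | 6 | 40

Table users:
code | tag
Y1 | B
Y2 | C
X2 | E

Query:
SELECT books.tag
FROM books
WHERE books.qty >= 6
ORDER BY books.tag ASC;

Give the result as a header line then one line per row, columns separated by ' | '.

== RESULT ==
books.tag
A
D

Derivation:
After WHERE (2 rows):
books.tag | books.qty | books.yr | books.score
D | 6 | 6 | 4
A | 6 | 6 | 40
After SELECT (2 rows):
books.tag
D
A
After ORDER BY (2 rows):
books.tag
A
D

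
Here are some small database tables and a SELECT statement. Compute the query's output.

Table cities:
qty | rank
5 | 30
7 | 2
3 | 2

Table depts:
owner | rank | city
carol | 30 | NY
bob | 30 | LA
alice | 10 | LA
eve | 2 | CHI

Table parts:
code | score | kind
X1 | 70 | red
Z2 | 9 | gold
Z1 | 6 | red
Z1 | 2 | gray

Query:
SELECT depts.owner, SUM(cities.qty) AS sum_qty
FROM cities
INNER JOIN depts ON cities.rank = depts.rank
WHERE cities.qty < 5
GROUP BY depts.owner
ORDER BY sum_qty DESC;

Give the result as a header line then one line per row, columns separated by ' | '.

== RESULT ==
depts.owner | sum_qty
eve | 3

Derivation:
After JOIN depts (4 rows):
cities.qty | cities.rank | depts.owner | depts.rank | depts.city
5 | 30 | carol | 30 | NY
5 | 30 | bob | 30 | LA
7 | 2 | eve | 2 | CHI
3 | 2 | eve | 2 | CHI
After WHERE (1 rows):
cities.qty | cities.rank | depts.owner | depts.rank | depts.city
3 | 2 | eve | 2 | CHI
After GROUP BY (1 rows):
depts.owner | sum_qty
eve | 3
After ORDER BY (1 rows):
depts.owner | sum_qty
eve | 3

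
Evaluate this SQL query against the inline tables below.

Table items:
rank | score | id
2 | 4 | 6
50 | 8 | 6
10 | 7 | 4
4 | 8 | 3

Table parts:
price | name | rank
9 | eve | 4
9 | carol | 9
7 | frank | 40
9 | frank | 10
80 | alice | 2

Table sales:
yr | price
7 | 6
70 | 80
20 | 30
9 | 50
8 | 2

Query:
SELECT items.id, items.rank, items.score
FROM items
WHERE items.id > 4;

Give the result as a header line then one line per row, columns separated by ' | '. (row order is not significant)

== RESULT ==
items.id | items.rank | items.score
6 | 2 | 4
6 | 50 | 8

Derivation:
After WHERE (2 rows):
items.rank | items.score | items.id
2 | 4 | 6
50 | 8 | 6
After SELECT (2 rows):
items.id | items.rank | items.score
6 | 2 | 4
6 | 50 | 8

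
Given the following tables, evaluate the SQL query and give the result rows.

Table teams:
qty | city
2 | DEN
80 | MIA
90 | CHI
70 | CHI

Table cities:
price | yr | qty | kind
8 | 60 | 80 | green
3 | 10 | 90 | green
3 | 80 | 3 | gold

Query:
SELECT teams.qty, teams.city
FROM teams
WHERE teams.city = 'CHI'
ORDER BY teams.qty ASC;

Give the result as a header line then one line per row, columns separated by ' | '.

After WHERE (2 rows):
teams.qty | teams.city
90 | CHI
70 | CHI
After SELECT (2 rows):
teams.qty | teams.city
90 | CHI
70 | CHI
After ORDER BY (2 rows):
teams.qty | teams.city
70 | CHI
90 | CHI

== RESULT ==
teams.qty | teams.city
70 | CHI
90 | CHI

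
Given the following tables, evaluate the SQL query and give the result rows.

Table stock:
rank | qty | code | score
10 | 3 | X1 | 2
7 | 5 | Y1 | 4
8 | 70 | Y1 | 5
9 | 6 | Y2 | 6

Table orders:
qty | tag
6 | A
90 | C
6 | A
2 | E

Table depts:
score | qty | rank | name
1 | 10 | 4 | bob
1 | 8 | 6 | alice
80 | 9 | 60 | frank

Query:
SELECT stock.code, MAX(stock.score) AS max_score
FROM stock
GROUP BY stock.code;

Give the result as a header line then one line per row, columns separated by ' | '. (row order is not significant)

== RESULT ==
stock.code | max_score
X1 | 2
Y1 | 5
Y2 | 6

Derivation:
After GROUP BY (3 rows):
stock.code | max_score
X1 | 2
Y1 | 5
Y2 | 6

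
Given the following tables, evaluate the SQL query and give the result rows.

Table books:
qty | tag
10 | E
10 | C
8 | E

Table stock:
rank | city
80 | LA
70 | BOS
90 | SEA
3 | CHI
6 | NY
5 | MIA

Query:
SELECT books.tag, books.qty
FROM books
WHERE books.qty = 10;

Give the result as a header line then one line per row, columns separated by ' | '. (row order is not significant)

== RESULT ==
books.tag | books.qty
E | 10
C | 10

Derivation:
After WHERE (2 rows):
books.qty | books.tag
10 | E
10 | C
After SELECT (2 rows):
books.tag | books.qty
E | 10
C | 10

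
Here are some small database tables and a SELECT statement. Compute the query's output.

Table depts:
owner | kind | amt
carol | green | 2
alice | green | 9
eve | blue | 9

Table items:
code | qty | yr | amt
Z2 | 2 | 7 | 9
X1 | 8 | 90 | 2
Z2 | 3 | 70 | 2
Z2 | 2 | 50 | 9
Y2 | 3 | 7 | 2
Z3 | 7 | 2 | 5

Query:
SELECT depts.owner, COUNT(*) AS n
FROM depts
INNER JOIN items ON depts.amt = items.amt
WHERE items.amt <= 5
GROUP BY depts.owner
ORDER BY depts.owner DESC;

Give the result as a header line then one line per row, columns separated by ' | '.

After JOIN items (7 rows):
depts.owner | depts.kind | depts.amt | items.code | items.qty | items.yr | items.amt
carol | green | 2 | X1 | 8 | 90 | 2
carol | green | 2 | Z2 | 3 | 70 | 2
carol | green | 2 | Y2 | 3 | 7 | 2
alice | green | 9 | Z2 | 2 | 7 | 9
alice | green | 9 | Z2 | 2 | 50 | 9
eve | blue | 9 | Z2 | 2 | 7 | 9
eve | blue | 9 | Z2 | 2 | 50 | 9
After WHERE (3 rows):
depts.owner | depts.kind | depts.amt | items.code | items.qty | items.yr | items.amt
carol | green | 2 | X1 | 8 | 90 | 2
carol | green | 2 | Z2 | 3 | 70 | 2
carol | green | 2 | Y2 | 3 | 7 | 2
After GROUP BY (1 rows):
depts.owner | n
carol | 3
After ORDER BY (1 rows):
depts.owner | n
carol | 3

== RESULT ==
depts.owner | n
carol | 3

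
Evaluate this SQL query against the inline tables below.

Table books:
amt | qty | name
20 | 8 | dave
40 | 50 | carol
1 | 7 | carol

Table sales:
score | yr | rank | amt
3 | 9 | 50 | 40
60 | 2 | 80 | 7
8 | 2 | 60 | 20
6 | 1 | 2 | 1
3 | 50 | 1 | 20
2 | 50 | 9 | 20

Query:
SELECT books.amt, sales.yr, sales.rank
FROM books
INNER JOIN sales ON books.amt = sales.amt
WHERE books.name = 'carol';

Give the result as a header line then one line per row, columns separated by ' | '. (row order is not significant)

After JOIN sales (5 rows):
books.amt | books.qty | books.name | sales.score | sales.yr | sales.rank | sales.amt
20 | 8 | dave | 8 | 2 | 60 | 20
20 | 8 | dave | 3 | 50 | 1 | 20
20 | 8 | dave | 2 | 50 | 9 | 20
40 | 50 | carol | 3 | 9 | 50 | 40
1 | 7 | carol | 6 | 1 | 2 | 1
After WHERE (2 rows):
books.amt | books.qty | books.name | sales.score | sales.yr | sales.rank | sales.amt
40 | 50 | carol | 3 | 9 | 50 | 40
1 | 7 | carol | 6 | 1 | 2 | 1
After SELECT (2 rows):
books.amt | sales.yr | sales.rank
40 | 9 | 50
1 | 1 | 2

== RESULT ==
books.amt | sales.yr | sales.rank
40 | 9 | 50
1 | 1 | 2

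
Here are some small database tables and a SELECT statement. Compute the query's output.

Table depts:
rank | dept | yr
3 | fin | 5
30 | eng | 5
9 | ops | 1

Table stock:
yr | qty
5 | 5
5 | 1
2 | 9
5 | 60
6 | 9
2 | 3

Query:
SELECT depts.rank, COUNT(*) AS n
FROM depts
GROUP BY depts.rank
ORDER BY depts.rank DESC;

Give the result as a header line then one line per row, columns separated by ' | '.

After GROUP BY (3 rows):
depts.rank | n
3 | 1
30 | 1
9 | 1
After ORDER BY (3 rows):
depts.rank | n
30 | 1
9 | 1
3 | 1

== RESULT ==
depts.rank | n
30 | 1
9 | 1
3 | 1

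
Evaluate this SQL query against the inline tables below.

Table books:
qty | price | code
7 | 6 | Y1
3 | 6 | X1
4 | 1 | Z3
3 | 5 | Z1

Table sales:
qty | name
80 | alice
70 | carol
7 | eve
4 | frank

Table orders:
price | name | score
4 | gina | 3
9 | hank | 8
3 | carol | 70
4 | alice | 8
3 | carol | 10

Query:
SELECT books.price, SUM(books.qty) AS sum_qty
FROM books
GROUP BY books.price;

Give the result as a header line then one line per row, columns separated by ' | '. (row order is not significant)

After GROUP BY (3 rows):
books.price | sum_qty
6 | 10
1 | 4
5 | 3

== RESULT ==
books.price | sum_qty
6 | 10
1 | 4
5 | 3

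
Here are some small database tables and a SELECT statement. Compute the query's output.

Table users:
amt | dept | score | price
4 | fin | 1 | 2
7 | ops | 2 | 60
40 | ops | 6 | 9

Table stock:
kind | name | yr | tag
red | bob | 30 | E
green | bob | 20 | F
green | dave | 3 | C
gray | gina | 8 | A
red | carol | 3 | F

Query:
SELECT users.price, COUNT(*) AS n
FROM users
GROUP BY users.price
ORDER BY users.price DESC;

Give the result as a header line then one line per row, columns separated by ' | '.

== RESULT ==
users.price | n
60 | 1
9 | 1
2 | 1

Derivation:
After GROUP BY (3 rows):
users.price | n
2 | 1
60 | 1
9 | 1
After ORDER BY (3 rows):
users.price | n
60 | 1
9 | 1
2 | 1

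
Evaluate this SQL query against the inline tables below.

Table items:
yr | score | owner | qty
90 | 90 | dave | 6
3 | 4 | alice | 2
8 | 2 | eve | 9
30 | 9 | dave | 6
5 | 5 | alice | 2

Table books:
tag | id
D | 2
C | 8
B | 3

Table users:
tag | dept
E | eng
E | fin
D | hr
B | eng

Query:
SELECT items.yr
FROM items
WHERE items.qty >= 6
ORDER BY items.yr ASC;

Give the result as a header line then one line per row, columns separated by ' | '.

After WHERE (3 rows):
items.yr | items.score | items.owner | items.qty
90 | 90 | dave | 6
8 | 2 | eve | 9
30 | 9 | dave | 6
After SELECT (3 rows):
items.yr
90
8
30
After ORDER BY (3 rows):
items.yr
8
30
90

== RESULT ==
items.yr
8
30
90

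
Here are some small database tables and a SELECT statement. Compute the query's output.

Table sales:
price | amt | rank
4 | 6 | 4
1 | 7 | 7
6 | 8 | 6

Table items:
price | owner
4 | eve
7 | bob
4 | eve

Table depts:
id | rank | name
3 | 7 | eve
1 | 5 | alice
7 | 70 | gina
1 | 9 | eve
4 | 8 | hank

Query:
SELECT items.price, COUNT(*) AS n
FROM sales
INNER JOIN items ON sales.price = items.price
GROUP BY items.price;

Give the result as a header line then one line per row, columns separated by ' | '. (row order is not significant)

== RESULT ==
items.price | n
4 | 2

Derivation:
After JOIN items (2 rows):
sales.price | sales.amt | sales.rank | items.price | items.owner
4 | 6 | 4 | 4 | eve
4 | 6 | 4 | 4 | eve
After GROUP BY (1 rows):
items.price | n
4 | 2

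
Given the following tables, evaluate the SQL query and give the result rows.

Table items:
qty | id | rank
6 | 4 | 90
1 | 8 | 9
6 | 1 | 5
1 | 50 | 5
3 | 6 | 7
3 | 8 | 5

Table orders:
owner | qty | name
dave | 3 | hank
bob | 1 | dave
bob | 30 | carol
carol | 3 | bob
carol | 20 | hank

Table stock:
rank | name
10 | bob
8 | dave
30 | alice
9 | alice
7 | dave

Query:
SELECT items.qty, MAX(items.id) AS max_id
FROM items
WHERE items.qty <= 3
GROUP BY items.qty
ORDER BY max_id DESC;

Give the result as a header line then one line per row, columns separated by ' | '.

== RESULT ==
items.qty | max_id
1 | 50
3 | 8

Derivation:
After WHERE (4 rows):
items.qty | items.id | items.rank
1 | 8 | 9
1 | 50 | 5
3 | 6 | 7
3 | 8 | 5
After GROUP BY (2 rows):
items.qty | max_id
1 | 50
3 | 8
After ORDER BY (2 rows):
items.qty | max_id
1 | 50
3 | 8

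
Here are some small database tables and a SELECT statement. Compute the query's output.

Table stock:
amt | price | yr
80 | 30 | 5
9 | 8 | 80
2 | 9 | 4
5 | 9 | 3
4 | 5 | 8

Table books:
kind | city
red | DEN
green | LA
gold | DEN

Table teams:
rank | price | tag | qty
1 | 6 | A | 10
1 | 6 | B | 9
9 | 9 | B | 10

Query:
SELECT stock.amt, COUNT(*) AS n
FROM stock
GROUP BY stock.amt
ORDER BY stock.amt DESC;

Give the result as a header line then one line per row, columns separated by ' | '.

After GROUP BY (5 rows):
stock.amt | n
80 | 1
9 | 1
2 | 1
5 | 1
4 | 1
After ORDER BY (5 rows):
stock.amt | n
80 | 1
9 | 1
5 | 1
4 | 1
2 | 1

== RESULT ==
stock.amt | n
80 | 1
9 | 1
5 | 1
4 | 1
2 | 1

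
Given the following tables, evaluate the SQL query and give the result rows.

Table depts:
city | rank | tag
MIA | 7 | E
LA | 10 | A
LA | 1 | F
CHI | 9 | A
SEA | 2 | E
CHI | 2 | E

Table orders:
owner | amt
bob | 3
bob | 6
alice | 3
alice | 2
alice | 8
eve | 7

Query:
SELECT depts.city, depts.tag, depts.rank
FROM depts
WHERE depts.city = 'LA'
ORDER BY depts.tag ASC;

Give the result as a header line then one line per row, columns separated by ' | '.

== RESULT ==
depts.city | depts.tag | depts.rank
LA | A | 10
LA | F | 1

Derivation:
After WHERE (2 rows):
depts.city | depts.rank | depts.tag
LA | 10 | A
LA | 1 | F
After SELECT (2 rows):
depts.city | depts.tag | depts.rank
LA | A | 10
LA | F | 1
After ORDER BY (2 rows):
depts.city | depts.tag | depts.rank
LA | A | 10
LA | F | 1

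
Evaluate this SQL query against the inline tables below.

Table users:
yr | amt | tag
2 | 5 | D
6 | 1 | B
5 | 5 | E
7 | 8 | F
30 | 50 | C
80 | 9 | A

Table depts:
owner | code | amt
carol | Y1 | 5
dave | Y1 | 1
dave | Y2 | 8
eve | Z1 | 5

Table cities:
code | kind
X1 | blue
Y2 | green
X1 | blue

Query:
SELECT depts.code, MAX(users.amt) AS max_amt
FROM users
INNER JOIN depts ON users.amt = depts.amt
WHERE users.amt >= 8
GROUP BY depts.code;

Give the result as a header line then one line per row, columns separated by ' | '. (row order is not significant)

== RESULT ==
depts.code | max_amt
Y2 | 8

Derivation:
After JOIN depts (6 rows):
users.yr | users.amt | users.tag | depts.owner | depts.code | depts.amt
2 | 5 | D | carol | Y1 | 5
2 | 5 | D | eve | Z1 | 5
6 | 1 | B | dave | Y1 | 1
5 | 5 | E | carol | Y1 | 5
5 | 5 | E | eve | Z1 | 5
7 | 8 | F | dave | Y2 | 8
After WHERE (1 rows):
users.yr | users.amt | users.tag | depts.owner | depts.code | depts.amt
7 | 8 | F | dave | Y2 | 8
After GROUP BY (1 rows):
depts.code | max_amt
Y2 | 8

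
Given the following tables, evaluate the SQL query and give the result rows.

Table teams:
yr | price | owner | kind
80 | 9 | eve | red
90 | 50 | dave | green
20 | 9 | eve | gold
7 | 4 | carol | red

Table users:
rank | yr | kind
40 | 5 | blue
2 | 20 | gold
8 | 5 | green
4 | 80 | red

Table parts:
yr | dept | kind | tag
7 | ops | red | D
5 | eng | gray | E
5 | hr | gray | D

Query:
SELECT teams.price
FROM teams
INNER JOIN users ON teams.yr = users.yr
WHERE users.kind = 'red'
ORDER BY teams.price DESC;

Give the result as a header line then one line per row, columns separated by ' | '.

== RESULT ==
teams.price
9

Derivation:
After JOIN users (2 rows):
teams.yr | teams.price | teams.owner | teams.kind | users.rank | users.yr | users.kind
80 | 9 | eve | red | 4 | 80 | red
20 | 9 | eve | gold | 2 | 20 | gold
After WHERE (1 rows):
teams.yr | teams.price | teams.owner | teams.kind | users.rank | users.yr | users.kind
80 | 9 | eve | red | 4 | 80 | red
After SELECT (1 rows):
teams.price
9
After ORDER BY (1 rows):
teams.price
9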